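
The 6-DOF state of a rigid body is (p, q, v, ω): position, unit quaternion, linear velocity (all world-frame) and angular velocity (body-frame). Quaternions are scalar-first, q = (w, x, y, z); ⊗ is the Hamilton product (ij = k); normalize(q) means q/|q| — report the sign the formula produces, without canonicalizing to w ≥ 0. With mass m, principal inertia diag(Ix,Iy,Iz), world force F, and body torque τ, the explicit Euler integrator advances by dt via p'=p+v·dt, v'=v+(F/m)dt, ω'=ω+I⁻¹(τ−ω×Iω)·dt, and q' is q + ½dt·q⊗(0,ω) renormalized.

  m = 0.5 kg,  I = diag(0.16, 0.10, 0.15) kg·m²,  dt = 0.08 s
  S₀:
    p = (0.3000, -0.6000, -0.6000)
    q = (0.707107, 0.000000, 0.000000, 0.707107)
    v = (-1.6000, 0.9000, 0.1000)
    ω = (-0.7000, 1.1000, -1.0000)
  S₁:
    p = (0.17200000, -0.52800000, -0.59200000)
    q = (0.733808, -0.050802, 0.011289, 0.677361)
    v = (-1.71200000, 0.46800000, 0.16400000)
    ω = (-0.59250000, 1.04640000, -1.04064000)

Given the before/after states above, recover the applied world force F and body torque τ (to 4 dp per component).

Δω = ω₁−ω₀ = (0.10750000, -0.05360000, -0.04064000)
precession coupling = (-0.0550, 0.0070, 0.0462)
τ = I·(Δω/dt) + ω₀×(Iω₀) = (0.1600, -0.0600, -0.0300)
velocity change Δv = (-0.11200000, -0.43200000, 0.06400000)
F = m·Δv/dt = (-0.7000, -2.7000, 0.4000)

F = (-0.7000, -2.7000, 0.4000)
τ = (0.1600, -0.0600, -0.0300)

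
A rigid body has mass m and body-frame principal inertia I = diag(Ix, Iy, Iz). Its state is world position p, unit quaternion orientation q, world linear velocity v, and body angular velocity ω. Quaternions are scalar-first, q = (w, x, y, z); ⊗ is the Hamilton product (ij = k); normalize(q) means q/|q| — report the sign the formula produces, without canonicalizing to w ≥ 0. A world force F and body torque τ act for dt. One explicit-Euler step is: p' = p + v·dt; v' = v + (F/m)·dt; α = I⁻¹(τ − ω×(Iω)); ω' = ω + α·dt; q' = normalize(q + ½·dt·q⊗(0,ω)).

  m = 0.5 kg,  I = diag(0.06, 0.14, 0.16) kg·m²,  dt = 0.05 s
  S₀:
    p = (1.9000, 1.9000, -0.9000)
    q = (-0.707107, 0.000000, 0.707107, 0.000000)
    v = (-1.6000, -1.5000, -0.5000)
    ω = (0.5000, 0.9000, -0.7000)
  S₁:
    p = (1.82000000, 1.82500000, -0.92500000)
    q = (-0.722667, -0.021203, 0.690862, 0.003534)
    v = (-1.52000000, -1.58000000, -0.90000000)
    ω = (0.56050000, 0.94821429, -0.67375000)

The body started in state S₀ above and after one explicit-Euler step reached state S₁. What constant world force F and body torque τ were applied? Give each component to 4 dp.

Δω = ω₁−ω₀ = (0.06050000, 0.04821429, 0.02625000)
precession coupling = (-0.0126, 0.0350, 0.0360)
I·α + gyro = (0.0600, 0.1700, 0.1200)
velocity change Δv = (0.08000000, -0.08000000, -0.40000000)
m·(v₁−v₀)/dt = (0.8000, -0.8000, -4.0000)

F = (0.8000, -0.8000, -4.0000)
τ = (0.0600, 0.1700, 0.1200)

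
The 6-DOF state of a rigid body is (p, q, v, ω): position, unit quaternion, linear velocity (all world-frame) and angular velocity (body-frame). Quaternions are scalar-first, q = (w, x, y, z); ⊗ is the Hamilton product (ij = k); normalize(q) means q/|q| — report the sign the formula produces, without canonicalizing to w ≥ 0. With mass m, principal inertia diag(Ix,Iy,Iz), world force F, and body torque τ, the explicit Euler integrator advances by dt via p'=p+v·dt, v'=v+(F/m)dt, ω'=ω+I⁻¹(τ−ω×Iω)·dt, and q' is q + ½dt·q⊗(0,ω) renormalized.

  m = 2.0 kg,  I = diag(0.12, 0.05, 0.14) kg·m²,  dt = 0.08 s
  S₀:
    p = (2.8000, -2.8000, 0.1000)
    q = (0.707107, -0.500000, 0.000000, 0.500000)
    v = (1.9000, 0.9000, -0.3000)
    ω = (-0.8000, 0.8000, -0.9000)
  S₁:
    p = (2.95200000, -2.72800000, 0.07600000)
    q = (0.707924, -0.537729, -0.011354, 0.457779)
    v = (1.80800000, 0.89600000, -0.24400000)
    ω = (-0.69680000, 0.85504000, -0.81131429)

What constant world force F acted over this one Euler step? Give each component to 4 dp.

F = (-2.3000, -0.1000, 1.4000)

Δv = v₁−v₀ = (-0.09200000, -0.00400000, 0.05600000)
applied force F = (-2.3000, -0.1000, 1.4000)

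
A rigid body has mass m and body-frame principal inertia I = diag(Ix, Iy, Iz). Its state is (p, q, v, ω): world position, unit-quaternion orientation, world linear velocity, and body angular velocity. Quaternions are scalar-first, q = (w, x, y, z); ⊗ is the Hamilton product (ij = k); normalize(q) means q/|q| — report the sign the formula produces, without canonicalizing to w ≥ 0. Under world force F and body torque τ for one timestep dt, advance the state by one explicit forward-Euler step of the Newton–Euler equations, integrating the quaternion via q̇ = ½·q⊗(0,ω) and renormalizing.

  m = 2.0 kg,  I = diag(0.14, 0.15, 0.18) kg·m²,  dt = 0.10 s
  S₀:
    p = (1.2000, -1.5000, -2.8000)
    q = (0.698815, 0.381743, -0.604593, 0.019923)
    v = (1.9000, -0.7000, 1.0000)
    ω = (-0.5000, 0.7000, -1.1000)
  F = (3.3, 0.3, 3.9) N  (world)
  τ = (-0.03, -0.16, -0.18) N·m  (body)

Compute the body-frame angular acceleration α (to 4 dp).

gyro term ω×Iω = (-0.0231, -0.0220, -0.0035)
α = I⁻¹(τ − ω×Iω) = (-0.0493, -0.9200, -0.9806)

α = (-0.0493, -0.9200, -0.9806)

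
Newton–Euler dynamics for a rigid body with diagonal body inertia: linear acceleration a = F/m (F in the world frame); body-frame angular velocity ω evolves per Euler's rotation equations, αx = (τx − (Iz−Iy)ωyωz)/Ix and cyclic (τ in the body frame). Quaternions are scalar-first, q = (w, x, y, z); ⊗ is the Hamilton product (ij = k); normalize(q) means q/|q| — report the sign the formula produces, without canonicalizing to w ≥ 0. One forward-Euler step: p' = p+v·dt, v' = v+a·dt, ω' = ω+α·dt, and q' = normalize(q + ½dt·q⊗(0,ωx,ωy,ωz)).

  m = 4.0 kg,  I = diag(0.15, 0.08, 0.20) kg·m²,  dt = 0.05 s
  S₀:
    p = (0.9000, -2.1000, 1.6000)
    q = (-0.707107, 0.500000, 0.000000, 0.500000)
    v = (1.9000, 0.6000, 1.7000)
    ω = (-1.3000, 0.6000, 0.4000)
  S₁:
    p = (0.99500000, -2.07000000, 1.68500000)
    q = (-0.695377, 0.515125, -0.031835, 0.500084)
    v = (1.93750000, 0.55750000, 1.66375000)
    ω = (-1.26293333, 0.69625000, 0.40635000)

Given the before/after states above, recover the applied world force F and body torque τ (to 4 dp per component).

rate change Δω = (0.03706667, 0.09625000, 0.00635000)
applied torque τ = (0.1400, 0.1800, 0.0800)
velocity change Δv = (0.03750000, -0.04250000, -0.03625000)
applied force F = (3.0000, -3.4000, -2.9000)

F = (3.0000, -3.4000, -2.9000)
τ = (0.1400, 0.1800, 0.0800)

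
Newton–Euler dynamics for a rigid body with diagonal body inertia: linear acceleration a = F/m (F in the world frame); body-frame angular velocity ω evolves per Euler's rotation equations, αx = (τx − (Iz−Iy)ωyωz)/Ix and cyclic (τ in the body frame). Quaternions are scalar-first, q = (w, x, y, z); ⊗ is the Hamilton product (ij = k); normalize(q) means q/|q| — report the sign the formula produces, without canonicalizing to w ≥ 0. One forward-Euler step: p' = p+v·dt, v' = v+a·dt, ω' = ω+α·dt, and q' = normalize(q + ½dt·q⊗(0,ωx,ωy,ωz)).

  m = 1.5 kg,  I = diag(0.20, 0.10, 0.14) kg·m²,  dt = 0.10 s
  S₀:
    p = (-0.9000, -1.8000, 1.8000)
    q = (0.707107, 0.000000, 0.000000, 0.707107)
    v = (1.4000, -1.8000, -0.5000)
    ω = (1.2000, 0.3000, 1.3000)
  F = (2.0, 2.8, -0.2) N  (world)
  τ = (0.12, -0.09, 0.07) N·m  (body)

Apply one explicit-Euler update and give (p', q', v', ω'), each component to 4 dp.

gyro term ω×Iω = (0.0156, 0.0936, -0.0360)
angular accel α = (0.5220, -1.8360, 0.7571)
ω + α·dt = (1.2522, 0.1164, 1.3757)
q⊗(0,ω) = (-0.9192391, 0.6363963, 1.0606605, 0.9192391)
updated quaternion q' = (0.6585, 0.0317, 0.0528, 0.7501)
a = F/m = (1.3333, 1.8667, -0.1333)
p + v·dt = (-0.7600, -1.9800, 1.7500)
new velocity v' = (1.5333, -1.6133, -0.5133)

p' = (-0.7600, -1.9800, 1.7500)
q' = (0.6585, 0.0317, 0.0528, 0.7501)
v' = (1.5333, -1.6133, -0.5133)
ω' = (1.2522, 0.1164, 1.3757)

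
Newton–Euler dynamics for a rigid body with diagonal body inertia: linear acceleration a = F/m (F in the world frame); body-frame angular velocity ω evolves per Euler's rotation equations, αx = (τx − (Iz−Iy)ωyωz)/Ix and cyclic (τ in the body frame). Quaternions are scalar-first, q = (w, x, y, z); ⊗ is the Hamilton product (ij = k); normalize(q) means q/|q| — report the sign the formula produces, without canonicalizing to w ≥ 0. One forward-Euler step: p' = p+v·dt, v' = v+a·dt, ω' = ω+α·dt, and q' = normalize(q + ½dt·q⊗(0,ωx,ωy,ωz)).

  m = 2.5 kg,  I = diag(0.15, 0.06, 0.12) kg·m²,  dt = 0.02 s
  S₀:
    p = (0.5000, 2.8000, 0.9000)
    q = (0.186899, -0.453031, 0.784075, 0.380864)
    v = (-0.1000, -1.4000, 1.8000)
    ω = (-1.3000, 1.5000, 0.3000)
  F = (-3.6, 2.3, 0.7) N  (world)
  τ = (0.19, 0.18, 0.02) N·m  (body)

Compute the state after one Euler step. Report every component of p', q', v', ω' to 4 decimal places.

angular accel α = (1.0867, 3.1950, -1.2958)
new body rate ω' = (-1.2783, 1.5639, 0.2741)
Hamilton product q⊗(0,ω) = (-1.8793120, -0.5790422, -0.0788654, 0.3958207)
q' = normalize(q + ½dt·q⊗(0,ω)) = (0.1681, -0.4587, 0.7831, 0.3847)
p + v·dt = (0.4980, 2.7720, 0.9360)
v + (F/m)dt = (-0.1288, -1.3816, 1.8056)

p' = (0.4980, 2.7720, 0.9360)
q' = (0.1681, -0.4587, 0.7831, 0.3847)
v' = (-0.1288, -1.3816, 1.8056)
ω' = (-1.2783, 1.5639, 0.2741)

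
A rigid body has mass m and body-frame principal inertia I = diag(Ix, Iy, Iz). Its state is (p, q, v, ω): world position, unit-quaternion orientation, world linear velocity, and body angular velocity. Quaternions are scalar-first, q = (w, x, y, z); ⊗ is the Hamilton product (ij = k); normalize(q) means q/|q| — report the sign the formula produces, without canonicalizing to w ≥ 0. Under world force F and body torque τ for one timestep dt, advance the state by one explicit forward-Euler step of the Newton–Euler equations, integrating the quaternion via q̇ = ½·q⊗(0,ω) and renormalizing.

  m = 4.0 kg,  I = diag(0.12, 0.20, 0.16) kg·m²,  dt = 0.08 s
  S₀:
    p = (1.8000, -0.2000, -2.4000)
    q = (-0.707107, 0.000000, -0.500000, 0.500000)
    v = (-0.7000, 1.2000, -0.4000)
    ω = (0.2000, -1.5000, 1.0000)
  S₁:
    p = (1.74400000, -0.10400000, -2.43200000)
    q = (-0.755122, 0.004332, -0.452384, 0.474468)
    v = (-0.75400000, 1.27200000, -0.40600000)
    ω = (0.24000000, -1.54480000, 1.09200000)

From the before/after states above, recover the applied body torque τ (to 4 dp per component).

τ = (0.1200, -0.1200, 0.1600)

Δω = ω₁−ω₀ = (0.04000000, -0.04480000, 0.09200000)
gyro term ω₀×Iω₀ = (0.0600, -0.0080, -0.0240)
applied torque τ = (0.1200, -0.1200, 0.1600)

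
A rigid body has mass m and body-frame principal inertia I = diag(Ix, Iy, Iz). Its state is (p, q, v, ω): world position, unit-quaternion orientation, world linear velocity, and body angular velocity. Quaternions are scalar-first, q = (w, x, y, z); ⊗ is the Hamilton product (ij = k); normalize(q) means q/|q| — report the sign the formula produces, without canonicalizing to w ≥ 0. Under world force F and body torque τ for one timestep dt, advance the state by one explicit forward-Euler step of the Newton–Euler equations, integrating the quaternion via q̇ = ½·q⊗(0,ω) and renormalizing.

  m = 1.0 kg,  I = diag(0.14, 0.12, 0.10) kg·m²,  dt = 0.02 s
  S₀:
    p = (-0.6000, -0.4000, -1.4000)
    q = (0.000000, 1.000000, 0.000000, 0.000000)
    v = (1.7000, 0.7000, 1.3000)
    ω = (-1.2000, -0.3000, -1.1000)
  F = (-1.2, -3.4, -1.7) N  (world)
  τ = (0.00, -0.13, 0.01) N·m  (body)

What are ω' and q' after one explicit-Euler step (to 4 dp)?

precession coupling ω×(Iω) = (-0.0066, 0.0528, -0.0072)
angular accel α = (0.0471, -1.5233, 0.1720)
ω' = ω + α·dt = (-1.1991, -0.3305, -1.0966)
2q̇ = q⊗(0,ω) = (1.2000000, 0.0000000, 1.1000000, -0.3000000)
q' = normalize(q + ½dt·q⊗(0,ω)) = (0.0120, 0.9999, 0.0110, -0.0030)

ω' = (-1.1991, -0.3305, -1.0966)
q' = (0.0120, 0.9999, 0.0110, -0.0030)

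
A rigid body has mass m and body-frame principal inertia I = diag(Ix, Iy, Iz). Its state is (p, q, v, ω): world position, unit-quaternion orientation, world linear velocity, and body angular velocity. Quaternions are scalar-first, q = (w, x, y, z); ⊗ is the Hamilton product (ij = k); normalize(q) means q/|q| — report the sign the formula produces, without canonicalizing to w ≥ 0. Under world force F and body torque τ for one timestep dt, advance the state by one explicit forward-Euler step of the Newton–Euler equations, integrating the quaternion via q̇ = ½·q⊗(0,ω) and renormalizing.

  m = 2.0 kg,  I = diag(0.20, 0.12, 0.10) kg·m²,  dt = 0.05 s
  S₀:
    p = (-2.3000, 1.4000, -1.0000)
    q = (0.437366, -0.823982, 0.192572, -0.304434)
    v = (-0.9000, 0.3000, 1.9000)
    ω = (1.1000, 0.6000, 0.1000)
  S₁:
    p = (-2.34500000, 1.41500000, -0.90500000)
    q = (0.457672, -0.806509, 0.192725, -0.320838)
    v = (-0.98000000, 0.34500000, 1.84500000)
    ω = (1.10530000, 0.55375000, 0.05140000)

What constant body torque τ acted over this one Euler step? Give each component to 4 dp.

rate change Δω = (0.00530000, -0.04625000, -0.04860000)
τ = I·(Δω/dt) + ω₀×(Iω₀) = (0.0200, -0.1000, -0.1500)

τ = (0.0200, -0.1000, -0.1500)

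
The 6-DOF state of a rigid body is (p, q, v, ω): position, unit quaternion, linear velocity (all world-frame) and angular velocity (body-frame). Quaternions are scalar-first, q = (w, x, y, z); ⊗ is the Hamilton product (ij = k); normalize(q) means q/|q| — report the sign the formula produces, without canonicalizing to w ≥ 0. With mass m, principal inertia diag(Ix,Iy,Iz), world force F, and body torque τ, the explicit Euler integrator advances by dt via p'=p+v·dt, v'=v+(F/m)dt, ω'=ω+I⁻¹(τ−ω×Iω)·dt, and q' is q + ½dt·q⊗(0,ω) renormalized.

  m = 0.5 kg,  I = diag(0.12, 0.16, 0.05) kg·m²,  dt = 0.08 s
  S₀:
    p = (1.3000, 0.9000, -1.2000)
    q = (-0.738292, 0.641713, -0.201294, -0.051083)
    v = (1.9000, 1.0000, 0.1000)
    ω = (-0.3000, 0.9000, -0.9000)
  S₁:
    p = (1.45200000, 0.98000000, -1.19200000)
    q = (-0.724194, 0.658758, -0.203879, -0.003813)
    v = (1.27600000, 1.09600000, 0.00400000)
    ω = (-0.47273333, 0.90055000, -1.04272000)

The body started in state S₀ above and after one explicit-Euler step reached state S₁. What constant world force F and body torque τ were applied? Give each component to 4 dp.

F = (-3.9000, 0.6000, -0.6000)
τ = (-0.1700, 0.0200, -0.1000)

ω₁ − ω₀ = (-0.17273333, 0.00055000, -0.14272000)
applied torque τ = (-0.1700, 0.0200, -0.1000)
Δv = v₁−v₀ = (-0.62400000, 0.09600000, -0.09600000)
applied force F = (-3.9000, 0.6000, -0.6000)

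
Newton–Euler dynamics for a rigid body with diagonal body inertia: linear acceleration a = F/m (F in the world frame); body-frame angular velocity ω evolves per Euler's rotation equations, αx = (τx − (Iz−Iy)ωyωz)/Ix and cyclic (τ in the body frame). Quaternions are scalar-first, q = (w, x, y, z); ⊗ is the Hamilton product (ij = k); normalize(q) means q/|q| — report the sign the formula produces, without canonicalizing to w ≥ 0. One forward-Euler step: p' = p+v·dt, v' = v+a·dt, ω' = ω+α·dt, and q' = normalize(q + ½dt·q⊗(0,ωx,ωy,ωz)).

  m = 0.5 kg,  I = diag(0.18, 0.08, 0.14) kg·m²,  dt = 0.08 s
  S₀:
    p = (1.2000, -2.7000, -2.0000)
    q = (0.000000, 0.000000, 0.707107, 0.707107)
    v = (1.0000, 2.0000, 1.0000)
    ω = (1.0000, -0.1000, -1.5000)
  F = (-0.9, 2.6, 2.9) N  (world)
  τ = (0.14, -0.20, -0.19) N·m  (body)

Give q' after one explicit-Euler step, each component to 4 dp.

q' = (0.0451, -0.0395, 0.7335, 0.6771)

2q̇ = q⊗(0,ω) = (1.1313712, -0.9899498, 0.7071070, -0.7071070)
updated quaternion q' = (0.0451, -0.0395, 0.7335, 0.6771)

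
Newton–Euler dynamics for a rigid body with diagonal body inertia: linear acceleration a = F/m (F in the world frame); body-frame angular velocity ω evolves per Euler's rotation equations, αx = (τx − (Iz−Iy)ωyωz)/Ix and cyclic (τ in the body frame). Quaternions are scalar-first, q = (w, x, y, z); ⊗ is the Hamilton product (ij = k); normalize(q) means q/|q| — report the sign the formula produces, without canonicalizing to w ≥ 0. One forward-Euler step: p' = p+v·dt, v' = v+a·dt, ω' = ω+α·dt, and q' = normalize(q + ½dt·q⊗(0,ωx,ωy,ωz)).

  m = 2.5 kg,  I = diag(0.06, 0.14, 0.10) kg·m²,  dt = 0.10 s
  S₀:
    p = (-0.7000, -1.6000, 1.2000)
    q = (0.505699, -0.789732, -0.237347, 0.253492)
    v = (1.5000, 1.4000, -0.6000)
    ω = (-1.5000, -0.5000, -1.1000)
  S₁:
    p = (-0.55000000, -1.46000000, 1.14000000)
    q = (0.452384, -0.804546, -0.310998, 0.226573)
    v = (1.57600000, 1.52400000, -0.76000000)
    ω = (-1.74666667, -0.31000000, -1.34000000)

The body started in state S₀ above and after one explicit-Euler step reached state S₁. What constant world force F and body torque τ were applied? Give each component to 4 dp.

F = (1.9000, 3.1000, -4.0000)
τ = (-0.1700, 0.2000, -0.1800)

Δv = v₁−v₀ = (0.07600000, 0.12400000, -0.16000000)
m·(v₁−v₀)/dt = (1.9000, 3.1000, -4.0000)
ω₁ − ω₀ = (-0.24666667, 0.19000000, -0.24000000)
precession coupling = (-0.0220, -0.0660, 0.0600)
I·α + gyro = (-0.1700, 0.2000, -0.1800)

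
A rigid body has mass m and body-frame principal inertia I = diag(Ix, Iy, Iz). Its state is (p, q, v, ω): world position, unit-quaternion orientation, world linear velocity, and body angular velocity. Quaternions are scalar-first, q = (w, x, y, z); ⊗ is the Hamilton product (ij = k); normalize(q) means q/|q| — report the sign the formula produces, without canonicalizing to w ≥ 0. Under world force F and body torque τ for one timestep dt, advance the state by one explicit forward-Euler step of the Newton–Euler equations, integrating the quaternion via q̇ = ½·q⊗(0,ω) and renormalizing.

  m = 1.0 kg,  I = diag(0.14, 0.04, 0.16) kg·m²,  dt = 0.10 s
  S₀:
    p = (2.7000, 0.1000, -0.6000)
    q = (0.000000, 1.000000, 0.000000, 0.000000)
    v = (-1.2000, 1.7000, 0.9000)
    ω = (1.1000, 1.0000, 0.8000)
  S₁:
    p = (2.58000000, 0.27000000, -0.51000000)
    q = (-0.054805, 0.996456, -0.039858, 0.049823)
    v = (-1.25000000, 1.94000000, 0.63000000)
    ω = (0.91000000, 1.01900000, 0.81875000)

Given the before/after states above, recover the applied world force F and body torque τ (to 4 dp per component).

F = (-0.5000, 2.4000, -2.7000)
τ = (-0.1700, -0.0100, -0.0800)

v₁ − v₀ = (-0.05000000, 0.24000000, -0.27000000)
applied force F = (-0.5000, 2.4000, -2.7000)
Δω = ω₁−ω₀ = (-0.19000000, 0.01900000, 0.01875000)
ω₀×(Iω₀) = (0.0960, -0.0176, -0.1100)
applied torque τ = (-0.1700, -0.0100, -0.0800)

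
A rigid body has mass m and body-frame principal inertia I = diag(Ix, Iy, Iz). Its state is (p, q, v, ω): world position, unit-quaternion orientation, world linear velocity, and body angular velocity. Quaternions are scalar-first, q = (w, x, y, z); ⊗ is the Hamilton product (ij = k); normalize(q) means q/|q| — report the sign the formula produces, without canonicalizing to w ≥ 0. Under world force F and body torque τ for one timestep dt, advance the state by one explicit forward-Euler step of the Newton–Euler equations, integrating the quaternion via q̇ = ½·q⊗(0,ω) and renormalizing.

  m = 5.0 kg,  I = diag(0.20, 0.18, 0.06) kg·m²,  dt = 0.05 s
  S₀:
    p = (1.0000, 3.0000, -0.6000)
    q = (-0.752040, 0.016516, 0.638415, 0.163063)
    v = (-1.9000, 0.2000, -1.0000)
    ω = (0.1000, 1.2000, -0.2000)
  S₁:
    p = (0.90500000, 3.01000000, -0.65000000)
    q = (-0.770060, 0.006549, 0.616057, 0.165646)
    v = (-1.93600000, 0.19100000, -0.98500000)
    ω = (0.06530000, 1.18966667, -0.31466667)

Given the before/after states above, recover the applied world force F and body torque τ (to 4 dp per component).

F = (-3.6000, -0.9000, 1.5000)
τ = (-0.1100, -0.0400, -0.1400)

v₁ − v₀ = (-0.03600000, -0.00900000, 0.01500000)
applied force F = (-3.6000, -0.9000, 1.5000)
Δω = ω₁−ω₀ = (-0.03470000, -0.01033333, -0.11466667)
ω₀×(Iω₀) = (0.0288, -0.0028, -0.0024)
I·α + gyro = (-0.1100, -0.0400, -0.1400)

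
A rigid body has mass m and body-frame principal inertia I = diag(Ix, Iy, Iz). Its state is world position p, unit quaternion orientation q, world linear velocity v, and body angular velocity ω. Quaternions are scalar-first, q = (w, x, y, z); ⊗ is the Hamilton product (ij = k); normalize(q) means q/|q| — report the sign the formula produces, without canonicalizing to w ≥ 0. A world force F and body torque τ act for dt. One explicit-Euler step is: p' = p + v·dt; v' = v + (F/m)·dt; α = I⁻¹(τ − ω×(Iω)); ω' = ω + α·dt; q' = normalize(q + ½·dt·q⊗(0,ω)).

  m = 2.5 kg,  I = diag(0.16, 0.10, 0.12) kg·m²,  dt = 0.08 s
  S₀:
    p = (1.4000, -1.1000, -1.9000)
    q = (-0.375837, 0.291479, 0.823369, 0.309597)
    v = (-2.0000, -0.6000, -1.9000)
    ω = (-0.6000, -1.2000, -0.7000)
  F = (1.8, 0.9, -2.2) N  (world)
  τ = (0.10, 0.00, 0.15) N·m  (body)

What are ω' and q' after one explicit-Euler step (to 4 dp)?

α = I⁻¹(τ − ω×Iω) = (0.5200, -0.1680, 1.6100)
new body rate ω' = (-0.5584, -1.2134, -0.5712)
Hamilton product q⊗(0,ω) = (1.3796481, 0.0206603, 0.4692815, 0.4073325)
updated quaternion q' = (-0.3201, 0.2918, 0.8406, 0.3253)

ω' = (-0.5584, -1.2134, -0.5712)
q' = (-0.3201, 0.2918, 0.8406, 0.3253)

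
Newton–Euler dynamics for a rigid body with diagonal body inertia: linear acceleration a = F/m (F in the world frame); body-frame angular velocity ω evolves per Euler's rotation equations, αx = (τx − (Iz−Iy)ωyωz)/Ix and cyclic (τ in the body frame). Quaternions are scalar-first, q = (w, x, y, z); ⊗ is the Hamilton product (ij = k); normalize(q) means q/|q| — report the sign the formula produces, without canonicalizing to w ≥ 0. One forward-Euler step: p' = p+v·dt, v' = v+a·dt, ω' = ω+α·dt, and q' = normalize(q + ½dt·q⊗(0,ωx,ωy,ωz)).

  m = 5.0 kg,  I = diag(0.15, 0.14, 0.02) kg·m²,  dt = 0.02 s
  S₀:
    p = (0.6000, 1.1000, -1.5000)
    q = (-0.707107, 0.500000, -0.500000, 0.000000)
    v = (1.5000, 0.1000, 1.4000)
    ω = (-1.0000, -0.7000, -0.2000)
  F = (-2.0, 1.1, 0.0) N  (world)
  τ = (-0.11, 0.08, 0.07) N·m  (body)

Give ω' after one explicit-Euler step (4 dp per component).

ω×(Iω) gyroscopic = (-0.0168, 0.0260, -0.0070)
angular accel α = (-0.6213, 0.3857, 3.8500)
ω + α·dt = (-1.0124, -0.6923, -0.1230)

ω' = (-1.0124, -0.6923, -0.1230)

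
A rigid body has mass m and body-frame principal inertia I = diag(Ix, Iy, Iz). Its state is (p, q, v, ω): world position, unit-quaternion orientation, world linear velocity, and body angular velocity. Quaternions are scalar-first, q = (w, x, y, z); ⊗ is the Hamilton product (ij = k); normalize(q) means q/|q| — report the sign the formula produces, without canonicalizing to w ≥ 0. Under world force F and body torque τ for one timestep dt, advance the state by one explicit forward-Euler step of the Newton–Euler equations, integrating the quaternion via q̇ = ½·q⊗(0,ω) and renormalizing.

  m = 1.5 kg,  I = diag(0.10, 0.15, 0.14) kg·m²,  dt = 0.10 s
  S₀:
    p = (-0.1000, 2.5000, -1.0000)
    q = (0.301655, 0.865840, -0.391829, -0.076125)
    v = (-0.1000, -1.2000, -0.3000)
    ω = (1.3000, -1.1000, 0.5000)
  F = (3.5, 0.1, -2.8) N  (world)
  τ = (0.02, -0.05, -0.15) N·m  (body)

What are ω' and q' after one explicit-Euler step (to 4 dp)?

ω' = (1.3145, -1.1160, 0.4439)
q' = (0.2248, 0.8681, -0.4333, -0.0904)

(τ − ω×Iω)/I = (0.1450, -0.1600, -0.5607)
ω + α·dt = (1.3145, -1.1160, 0.4439)
Hamilton product q⊗(0,ω) = (-1.5185414, 0.1124995, -0.8637030, -0.2922188)
q' = normalize(q + ½dt·q⊗(0,ω)) = (0.2248, 0.8681, -0.4333, -0.0904)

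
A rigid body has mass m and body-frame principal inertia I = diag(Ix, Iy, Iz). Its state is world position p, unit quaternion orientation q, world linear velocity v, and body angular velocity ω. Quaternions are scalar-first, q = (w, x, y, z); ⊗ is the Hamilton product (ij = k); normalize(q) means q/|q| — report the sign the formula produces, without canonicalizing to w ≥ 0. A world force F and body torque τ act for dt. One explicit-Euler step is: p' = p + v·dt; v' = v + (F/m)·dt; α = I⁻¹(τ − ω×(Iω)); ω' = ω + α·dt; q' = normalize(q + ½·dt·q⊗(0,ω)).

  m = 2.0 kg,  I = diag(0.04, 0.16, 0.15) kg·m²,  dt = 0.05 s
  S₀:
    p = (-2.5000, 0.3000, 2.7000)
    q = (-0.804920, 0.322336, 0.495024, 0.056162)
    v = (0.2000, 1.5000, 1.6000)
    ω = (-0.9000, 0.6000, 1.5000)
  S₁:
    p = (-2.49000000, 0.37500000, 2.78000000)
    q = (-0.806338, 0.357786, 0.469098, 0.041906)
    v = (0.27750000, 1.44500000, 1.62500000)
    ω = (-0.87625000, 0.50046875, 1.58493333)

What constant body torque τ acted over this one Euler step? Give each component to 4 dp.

τ = (0.0100, -0.1700, 0.1900)

ω₁ − ω₀ = (0.02375000, -0.09953125, 0.08493333)
I·α + gyro = (0.0100, -0.1700, 0.1900)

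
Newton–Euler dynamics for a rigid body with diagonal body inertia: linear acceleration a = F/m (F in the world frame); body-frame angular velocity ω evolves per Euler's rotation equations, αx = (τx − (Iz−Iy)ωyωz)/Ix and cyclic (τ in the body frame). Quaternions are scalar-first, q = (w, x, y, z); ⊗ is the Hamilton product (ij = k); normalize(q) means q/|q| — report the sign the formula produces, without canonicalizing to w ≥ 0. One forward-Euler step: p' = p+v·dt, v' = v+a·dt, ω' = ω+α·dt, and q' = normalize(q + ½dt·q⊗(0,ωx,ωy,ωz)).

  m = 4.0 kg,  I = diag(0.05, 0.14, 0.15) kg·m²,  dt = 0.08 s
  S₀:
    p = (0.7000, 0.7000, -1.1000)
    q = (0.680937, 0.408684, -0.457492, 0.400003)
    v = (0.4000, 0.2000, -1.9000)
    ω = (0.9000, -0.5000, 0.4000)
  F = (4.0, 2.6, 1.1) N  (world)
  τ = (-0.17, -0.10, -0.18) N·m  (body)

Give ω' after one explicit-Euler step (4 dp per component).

ω×(Iω) gyroscopic = (-0.0020, -0.0360, -0.0405)
α = I⁻¹(τ − ω×Iω) = (-3.3600, -0.4571, -0.9300)
ω' = ω + α·dt = (0.6312, -0.5366, 0.3256)

ω' = (0.6312, -0.5366, 0.3256)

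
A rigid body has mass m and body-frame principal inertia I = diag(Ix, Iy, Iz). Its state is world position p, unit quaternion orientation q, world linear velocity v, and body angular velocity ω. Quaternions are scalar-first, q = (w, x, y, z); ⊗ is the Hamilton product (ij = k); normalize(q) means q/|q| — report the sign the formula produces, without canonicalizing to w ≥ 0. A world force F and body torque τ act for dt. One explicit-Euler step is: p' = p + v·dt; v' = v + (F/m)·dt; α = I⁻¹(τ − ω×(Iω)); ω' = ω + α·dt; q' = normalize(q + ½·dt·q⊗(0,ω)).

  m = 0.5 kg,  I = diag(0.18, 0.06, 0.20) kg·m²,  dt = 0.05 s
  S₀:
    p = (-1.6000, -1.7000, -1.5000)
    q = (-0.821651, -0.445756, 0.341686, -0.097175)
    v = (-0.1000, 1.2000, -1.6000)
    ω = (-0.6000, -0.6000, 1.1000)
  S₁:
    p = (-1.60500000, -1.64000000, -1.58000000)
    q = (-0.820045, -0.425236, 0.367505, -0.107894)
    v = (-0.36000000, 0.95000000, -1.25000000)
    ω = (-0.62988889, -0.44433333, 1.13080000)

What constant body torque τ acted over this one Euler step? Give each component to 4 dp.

τ = (-0.2000, 0.2000, 0.0800)

ω₁ − ω₀ = (-0.02988889, 0.15566667, 0.03080000)
gyro term ω₀×Iω₀ = (-0.0924, 0.0132, -0.0432)
applied torque τ = (-0.2000, 0.2000, 0.0800)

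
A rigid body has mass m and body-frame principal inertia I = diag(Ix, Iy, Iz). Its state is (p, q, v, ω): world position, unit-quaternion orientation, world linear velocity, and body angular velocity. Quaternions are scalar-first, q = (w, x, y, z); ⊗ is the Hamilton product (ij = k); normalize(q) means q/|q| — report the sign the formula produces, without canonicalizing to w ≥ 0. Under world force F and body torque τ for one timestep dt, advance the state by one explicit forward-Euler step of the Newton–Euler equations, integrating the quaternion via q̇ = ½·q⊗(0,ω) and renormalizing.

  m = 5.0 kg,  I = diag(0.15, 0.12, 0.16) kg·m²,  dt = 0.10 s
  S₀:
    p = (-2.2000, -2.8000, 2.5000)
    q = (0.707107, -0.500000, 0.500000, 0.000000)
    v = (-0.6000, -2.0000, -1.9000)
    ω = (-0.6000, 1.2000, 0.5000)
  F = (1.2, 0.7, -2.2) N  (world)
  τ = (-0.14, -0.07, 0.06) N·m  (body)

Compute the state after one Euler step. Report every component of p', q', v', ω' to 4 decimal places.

a = F/m = (0.2400, 0.1400, -0.4400)
new position p' = (-2.2600, -3.0000, 2.3100)
v + (F/m)dt = (-0.5760, -1.9860, -1.9440)
precession coupling ω×(Iω) = (0.0240, 0.0030, 0.0216)
(τ − ω×Iω)/I = (-1.0933, -0.6083, 0.2400)
new body rate ω' = (-0.7093, 1.1392, 0.5240)
q⊗(0,ω) = (-0.9000000, -0.1742642, 1.0985284, 0.0535535)
q' = normalize(q + ½dt·q⊗(0,ω)) = (0.6604, -0.5074, 0.5535, 0.0027)

p' = (-2.2600, -3.0000, 2.3100)
q' = (0.6604, -0.5074, 0.5535, 0.0027)
v' = (-0.5760, -1.9860, -1.9440)
ω' = (-0.7093, 1.1392, 0.5240)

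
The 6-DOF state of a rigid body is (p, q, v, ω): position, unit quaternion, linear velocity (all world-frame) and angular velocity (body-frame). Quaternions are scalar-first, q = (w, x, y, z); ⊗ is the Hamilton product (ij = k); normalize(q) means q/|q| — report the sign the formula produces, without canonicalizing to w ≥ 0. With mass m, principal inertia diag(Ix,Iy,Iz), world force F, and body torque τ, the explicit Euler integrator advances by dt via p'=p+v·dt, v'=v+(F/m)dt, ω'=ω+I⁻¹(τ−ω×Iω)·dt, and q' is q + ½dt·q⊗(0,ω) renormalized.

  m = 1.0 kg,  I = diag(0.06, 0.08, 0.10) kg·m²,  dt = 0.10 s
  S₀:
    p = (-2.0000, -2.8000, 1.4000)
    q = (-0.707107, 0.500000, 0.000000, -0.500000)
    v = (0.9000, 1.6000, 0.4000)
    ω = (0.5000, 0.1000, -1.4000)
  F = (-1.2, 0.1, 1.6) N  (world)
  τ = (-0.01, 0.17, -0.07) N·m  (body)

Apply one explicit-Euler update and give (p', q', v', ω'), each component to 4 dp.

a = (-1.2000, 0.1000, 1.6000)
new position p' = (-1.9100, -2.6400, 1.4400)
v' = v + a·dt = (0.7800, 1.6100, 0.5600)
(τ − ω×Iω)/I = (-0.1200, 1.7750, -0.7100)
ω' = ω + α·dt = (0.4880, 0.2775, -1.4710)
Hamilton product q⊗(0,ω) = (-0.9500000, -0.3035535, 0.3792893, 1.0399498)
q + ½dt·q⊗(0,ω), renormalized = (-0.7525, 0.4835, 0.0189, -0.4468)

p' = (-1.9100, -2.6400, 1.4400)
q' = (-0.7525, 0.4835, 0.0189, -0.4468)
v' = (0.7800, 1.6100, 0.5600)
ω' = (0.4880, 0.2775, -1.4710)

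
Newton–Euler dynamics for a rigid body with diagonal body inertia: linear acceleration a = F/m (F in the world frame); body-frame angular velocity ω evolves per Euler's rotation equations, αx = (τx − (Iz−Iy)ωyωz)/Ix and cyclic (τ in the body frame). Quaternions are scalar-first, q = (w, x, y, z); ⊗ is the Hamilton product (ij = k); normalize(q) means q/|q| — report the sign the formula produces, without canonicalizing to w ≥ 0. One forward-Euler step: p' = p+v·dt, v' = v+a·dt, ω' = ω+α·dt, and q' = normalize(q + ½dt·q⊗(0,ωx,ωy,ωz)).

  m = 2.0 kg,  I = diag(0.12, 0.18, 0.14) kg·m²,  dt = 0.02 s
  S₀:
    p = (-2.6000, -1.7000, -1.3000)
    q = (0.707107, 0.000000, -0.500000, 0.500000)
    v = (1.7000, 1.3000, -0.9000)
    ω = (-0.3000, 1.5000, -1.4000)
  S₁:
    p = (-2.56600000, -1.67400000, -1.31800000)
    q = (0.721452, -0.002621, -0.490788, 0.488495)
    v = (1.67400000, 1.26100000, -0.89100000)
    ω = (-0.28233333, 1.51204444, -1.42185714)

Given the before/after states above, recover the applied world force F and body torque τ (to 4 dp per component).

ω₁ − ω₀ = (0.01766667, 0.01204444, -0.02185714)
ω₀×(Iω₀) = (0.0840, -0.0084, -0.0270)
τ = I·(Δω/dt) + ω₀×(Iω₀) = (0.1900, 0.1000, -0.1800)
velocity change Δv = (-0.02600000, -0.03900000, 0.00900000)
F = m·Δv/dt = (-2.6000, -3.9000, 0.9000)

F = (-2.6000, -3.9000, 0.9000)
τ = (0.1900, 0.1000, -0.1800)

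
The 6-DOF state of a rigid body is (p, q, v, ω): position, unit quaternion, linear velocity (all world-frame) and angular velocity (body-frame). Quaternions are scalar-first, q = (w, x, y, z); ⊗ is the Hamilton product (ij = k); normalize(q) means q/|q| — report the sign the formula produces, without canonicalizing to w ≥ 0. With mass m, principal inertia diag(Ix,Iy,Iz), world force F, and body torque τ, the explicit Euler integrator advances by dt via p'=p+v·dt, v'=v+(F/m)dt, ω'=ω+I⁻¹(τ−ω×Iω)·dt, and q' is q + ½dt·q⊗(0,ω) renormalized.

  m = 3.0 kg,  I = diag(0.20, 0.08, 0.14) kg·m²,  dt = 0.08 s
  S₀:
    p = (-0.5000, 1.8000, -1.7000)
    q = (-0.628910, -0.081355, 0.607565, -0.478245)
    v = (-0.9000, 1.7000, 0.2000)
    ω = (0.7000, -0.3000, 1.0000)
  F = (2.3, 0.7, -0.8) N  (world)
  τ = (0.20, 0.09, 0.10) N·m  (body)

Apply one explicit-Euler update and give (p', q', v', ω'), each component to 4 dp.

angular accel α = (1.0900, 0.6000, 0.5343)
ω + α·dt = (0.7872, -0.2520, 1.0427)
Hamilton product q⊗(0,ω) = (0.7174630, 0.0238545, -0.0647435, -1.0297990)
q' = normalize(q + ½dt·q⊗(0,ω)) = (-0.5995, -0.0803, 0.6042, -0.5188)
linear accel F/m = (0.7667, 0.2333, -0.2667)
p + v·dt = (-0.5720, 1.9360, -1.6840)
new velocity v' = (-0.8387, 1.7187, 0.1787)

p' = (-0.5720, 1.9360, -1.6840)
q' = (-0.5995, -0.0803, 0.6042, -0.5188)
v' = (-0.8387, 1.7187, 0.1787)
ω' = (0.7872, -0.2520, 1.0427)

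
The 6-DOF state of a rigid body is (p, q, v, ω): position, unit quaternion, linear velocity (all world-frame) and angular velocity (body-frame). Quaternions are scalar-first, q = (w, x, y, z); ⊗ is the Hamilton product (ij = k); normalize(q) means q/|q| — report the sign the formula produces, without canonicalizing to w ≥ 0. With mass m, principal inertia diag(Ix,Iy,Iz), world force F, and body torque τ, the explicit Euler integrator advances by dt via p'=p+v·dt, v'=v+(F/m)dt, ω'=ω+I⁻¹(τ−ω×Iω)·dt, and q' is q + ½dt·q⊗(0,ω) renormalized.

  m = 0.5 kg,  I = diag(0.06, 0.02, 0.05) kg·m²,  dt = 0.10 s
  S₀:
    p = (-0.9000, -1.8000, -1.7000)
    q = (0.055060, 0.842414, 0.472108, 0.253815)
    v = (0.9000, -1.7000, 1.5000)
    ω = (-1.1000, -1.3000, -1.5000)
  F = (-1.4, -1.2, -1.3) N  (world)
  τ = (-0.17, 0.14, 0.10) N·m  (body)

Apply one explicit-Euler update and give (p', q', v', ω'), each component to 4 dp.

p' = (-0.8100, -1.9700, -1.5500)
q' = (0.1502, 0.8152, 0.5144, 0.2195)
v' = (0.6200, -1.9400, 1.2400)
ω' = (-1.4808, -0.6825, -1.1856)

precession coupling ω×(Iω) = (0.0585, 0.0165, -0.0572)
(τ − ω×Iω)/I = (-3.8083, 6.1750, 3.1440)
ω' = ω + α·dt = (-1.4808, -0.6825, -1.1856)
2q̇ = q⊗(0,ω) = (1.9211183, -0.4387685, 0.9128465, -0.6584094)
q + ½dt·q⊗(0,ω), renormalized = (0.1502, 0.8152, 0.5144, 0.2195)
a = (-2.8000, -2.4000, -2.6000)
new position p' = (-0.8100, -1.9700, -1.5500)
new velocity v' = (0.6200, -1.9400, 1.2400)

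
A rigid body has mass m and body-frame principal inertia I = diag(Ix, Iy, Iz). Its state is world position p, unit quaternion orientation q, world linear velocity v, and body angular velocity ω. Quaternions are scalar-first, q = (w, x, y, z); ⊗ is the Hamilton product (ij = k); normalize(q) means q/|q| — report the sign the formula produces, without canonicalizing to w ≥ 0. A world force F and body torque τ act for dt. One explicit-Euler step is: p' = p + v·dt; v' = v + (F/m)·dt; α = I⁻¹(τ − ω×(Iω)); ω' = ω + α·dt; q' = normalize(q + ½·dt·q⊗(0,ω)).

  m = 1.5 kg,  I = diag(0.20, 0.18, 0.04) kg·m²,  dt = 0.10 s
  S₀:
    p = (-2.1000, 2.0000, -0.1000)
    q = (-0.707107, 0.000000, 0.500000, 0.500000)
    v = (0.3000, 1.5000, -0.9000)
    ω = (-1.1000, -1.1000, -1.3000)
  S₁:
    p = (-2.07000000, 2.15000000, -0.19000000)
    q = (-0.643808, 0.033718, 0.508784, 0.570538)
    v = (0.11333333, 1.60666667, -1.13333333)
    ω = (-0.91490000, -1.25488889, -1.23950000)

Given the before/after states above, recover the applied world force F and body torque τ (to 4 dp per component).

rate change Δω = (0.18510000, -0.15488889, 0.06050000)
precession coupling = (-0.2002, 0.2288, -0.0242)
I·α + gyro = (0.1700, -0.0500, 0.0000)
velocity change Δv = (-0.18666667, 0.10666667, -0.23333333)
F = m·Δv/dt = (-2.8000, 1.6000, -3.5000)

F = (-2.8000, 1.6000, -3.5000)
τ = (0.1700, -0.0500, 0.0000)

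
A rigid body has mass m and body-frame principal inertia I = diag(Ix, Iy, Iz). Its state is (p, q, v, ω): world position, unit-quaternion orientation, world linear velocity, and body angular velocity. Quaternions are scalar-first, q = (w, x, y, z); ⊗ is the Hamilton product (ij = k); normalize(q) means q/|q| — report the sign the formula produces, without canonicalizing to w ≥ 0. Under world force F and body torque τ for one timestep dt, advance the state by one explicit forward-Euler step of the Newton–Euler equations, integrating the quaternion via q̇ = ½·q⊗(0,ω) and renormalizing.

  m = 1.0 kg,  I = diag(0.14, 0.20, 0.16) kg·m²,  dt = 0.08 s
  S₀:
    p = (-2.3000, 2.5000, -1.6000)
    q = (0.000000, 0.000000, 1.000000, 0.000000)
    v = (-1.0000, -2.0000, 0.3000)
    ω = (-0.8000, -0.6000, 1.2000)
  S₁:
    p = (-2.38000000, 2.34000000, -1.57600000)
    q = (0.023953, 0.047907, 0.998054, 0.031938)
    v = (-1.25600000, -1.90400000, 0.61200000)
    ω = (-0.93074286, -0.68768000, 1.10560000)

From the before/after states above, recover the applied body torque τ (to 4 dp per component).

τ = (-0.2000, -0.2000, -0.1600)

rate change Δω = (-0.13074286, -0.08768000, -0.09440000)
precession coupling = (0.0288, 0.0192, 0.0288)
τ = I·(Δω/dt) + ω₀×(Iω₀) = (-0.2000, -0.2000, -0.1600)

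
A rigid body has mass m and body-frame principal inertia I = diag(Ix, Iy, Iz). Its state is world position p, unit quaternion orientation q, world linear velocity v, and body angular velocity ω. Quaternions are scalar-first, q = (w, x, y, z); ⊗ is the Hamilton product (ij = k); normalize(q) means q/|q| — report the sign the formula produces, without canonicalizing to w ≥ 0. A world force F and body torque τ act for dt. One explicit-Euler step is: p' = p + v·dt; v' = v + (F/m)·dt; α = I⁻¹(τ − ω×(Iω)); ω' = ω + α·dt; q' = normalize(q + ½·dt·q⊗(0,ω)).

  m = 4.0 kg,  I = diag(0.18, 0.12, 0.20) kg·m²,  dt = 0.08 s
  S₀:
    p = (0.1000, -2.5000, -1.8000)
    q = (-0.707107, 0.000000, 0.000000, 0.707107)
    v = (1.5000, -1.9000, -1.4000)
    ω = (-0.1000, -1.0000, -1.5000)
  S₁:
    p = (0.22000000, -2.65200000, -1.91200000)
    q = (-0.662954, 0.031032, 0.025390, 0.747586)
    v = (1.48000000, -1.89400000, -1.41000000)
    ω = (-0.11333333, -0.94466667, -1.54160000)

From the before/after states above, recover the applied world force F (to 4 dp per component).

v₁ − v₀ = (-0.02000000, 0.00600000, -0.01000000)
applied force F = (-1.0000, 0.3000, -0.5000)

F = (-1.0000, 0.3000, -0.5000)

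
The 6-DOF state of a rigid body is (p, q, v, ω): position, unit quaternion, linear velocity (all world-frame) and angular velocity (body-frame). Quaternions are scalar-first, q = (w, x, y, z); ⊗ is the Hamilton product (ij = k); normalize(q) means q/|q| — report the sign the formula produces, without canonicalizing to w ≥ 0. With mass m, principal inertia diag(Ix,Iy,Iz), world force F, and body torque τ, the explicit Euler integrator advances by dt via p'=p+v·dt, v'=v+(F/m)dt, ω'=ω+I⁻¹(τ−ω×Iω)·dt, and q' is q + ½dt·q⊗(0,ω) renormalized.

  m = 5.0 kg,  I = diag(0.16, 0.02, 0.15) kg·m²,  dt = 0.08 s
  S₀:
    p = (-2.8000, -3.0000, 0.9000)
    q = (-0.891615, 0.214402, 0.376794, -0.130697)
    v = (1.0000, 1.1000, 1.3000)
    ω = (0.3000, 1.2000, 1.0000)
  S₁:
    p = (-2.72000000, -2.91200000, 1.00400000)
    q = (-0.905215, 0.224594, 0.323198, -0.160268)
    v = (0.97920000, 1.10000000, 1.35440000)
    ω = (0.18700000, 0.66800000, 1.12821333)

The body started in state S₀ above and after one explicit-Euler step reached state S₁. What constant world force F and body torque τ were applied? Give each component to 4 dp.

ω₁ − ω₀ = (-0.11300000, -0.53200000, 0.12821333)
τ = I·(Δω/dt) + ω₀×(Iω₀) = (-0.0700, -0.1300, 0.1900)
v₁ − v₀ = (-0.02080000, 0.00000000, 0.05440000)
applied force F = (-1.3000, 0.0000, 3.4000)

F = (-1.3000, 0.0000, 3.4000)
τ = (-0.0700, -0.1300, 0.1900)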